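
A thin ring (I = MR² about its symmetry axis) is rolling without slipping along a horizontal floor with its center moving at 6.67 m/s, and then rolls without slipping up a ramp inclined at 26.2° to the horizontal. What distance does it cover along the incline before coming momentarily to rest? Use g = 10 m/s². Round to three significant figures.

d ≈ 10.1 m

With I = MR², the ratio k = I/(MR²) is 1.
The rolling condition ω = v/R makes the rotational term ½I(v/R)² = ½kMv², so KE_total = ½(1+k)Mv² = Mv².
Setting this equal to Mgh gives the vertical rise h = (1+k)v₀²/(2g) = 2×6.67²/(2×10) = 4.449 m.
Along the incline, d = h/sinθ = 4.449/sin26.2° ≈ 10.1 m.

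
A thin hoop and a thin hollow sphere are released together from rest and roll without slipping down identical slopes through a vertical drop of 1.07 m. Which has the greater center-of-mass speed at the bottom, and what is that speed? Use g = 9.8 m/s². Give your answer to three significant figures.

For rolling without slipping, Mgh = ½(1+k)Mv² where k = I/(MR²), so v = √(2gh/(1+k)).
Thin hoop: k = 1, giving v = √(2×9.8×1.07/2) = 3.238 m/s.
Thin hollow sphere: k = 2/3, giving v = √(2×9.8×1.07/1.667) = 3.547 m/s.
The smaller k wins: the thin hollow sphere, at ≈ 3.55 m/s.

the thin hollow sphere, at v ≈ 3.55 m/s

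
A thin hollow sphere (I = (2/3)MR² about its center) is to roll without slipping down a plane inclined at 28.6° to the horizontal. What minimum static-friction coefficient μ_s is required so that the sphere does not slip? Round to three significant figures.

μ_min ≈ 0.218

With I = (2/3)MR², the ratio k = I/(MR²) is 2/3.
Along the incline Mg sinθ − f = Ma, and torque about the center fR = Iα = kMR²(a/R) gives f = kMa.
These give a = g sinθ/(1+k) and the required friction f = kMg sinθ/(1+k).
With N = Mg cosθ, the no-slip condition f ≤ μN gives μ_min = f/N = k tanθ/(1+k).
μ_min = (2/3) × tan28.6° / 1.667 ≈ 0.218.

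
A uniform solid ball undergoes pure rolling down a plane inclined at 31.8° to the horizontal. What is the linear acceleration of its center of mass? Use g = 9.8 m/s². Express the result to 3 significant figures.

Here I = (2/5)MR², so the shape factor k = I/(MR²) = 0.4.
Along the incline Mg sinθ − f = Ma, and torque about the center fR = Iα = kMR²(a/R) gives f = kMa.
Eliminating f: Mg sinθ = (1+k)Ma, so a = g sinθ/(1+k) = 9.8 × sin31.8° / 1.4 ≈ 3.69 m/s².

a ≈ 3.69 m/s²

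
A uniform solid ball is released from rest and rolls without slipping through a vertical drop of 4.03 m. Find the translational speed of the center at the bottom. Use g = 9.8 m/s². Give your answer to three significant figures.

v ≈ 7.51 m/s

The moment of inertia is (2/5)MR², giving k ≡ I/(MR²) = 0.4.
The rolling condition ω = v/R makes the rotational term ½I(v/R)² = ½kMv², so KE_total = ½(1+k)Mv² = (7/10)Mv².
Setting Mgh = (7/10)Mv² gives v = √(2gh/(1+k)) = √(2·9.8·4.03/1.4) ≈ 7.51 m/s.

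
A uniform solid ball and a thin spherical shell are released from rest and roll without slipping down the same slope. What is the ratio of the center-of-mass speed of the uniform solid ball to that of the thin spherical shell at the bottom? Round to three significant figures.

v_ratio ≈ 1.09

Each satisfies Mgh = ½(1+k)Mv² with k = I/(MR²), so v ∝ 1/√(1+k).
For the uniform solid ball k = 0.4; for the thin spherical shell k = 2/3.
v₁/v₂ = √((1+k₂)/(1+k₁)) = √(1.667/1.4) ≈ 1.09.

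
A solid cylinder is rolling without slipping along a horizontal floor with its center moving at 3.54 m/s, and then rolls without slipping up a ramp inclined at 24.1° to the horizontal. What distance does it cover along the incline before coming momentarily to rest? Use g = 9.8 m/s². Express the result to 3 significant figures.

Here I = (1/2)MR², so the shape factor k = I/(MR²) = 0.5.
Rolling without slipping gives ω = v/R, so the total kinetic energy is ½Mv² + ½Iω² = ½(1+k)Mv² = (3/4)Mv².
Setting this equal to Mgh gives the vertical rise h = (1+k)v₀²/(2g) = 1.5×3.54²/(2×9.8) = 0.9591 m.
The distance along the slope is d = h/sinθ = 0.9591/sin24.1° ≈ 2.35 m.

d ≈ 2.35 m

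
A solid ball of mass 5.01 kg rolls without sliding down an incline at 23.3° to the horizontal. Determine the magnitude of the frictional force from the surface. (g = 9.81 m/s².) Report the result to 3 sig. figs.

f ≈ 5.55 N

Here I = (2/5)MR², so the shape factor k = I/(MR²) = 0.4.
Along the incline Mg sinθ − f = Ma, and torque about the center fR = Iα = kMR²(a/R) gives f = kMa.
Combining, a = g sinθ/(1+k) and f = kMa = kMg sinθ/(1+k).
f = 0.4 × 5.01 × 9.81 × sin23.3° / 1.4 ≈ 5.55 N.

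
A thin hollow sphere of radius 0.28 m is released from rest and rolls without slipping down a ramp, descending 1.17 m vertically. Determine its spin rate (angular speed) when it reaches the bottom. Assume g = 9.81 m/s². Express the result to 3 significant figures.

ω ≈ 13.3 rad/s

For this body I = (2/3)MR², i.e. k = I/(MR²) = 2/3.
Pure rolling means v = ωR; then KE = ½Mv² + ½I(v/R)² = ½(1+k)Mv² = (5/6)Mv².
Energy conservation Mgh = ½(1+k)Mv² gives v = √(2gh/(1+k)) = √(2 × 9.81 × 1.17 / 1.667) = 3.711 m/s.
Then ω = v/R = 3.711 / 0.28 ≈ 13.3 rad/s.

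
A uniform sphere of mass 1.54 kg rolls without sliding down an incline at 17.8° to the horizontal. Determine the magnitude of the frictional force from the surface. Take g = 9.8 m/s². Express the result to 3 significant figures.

f ≈ 1.32 N

The moment of inertia is (2/5)MR², giving k ≡ I/(MR²) = 0.4.
Newton's second law down the slope: Mg sinθ − f = Ma. The torque equation fR = Iα (with α = a/R) gives f = kMa.
Combining, a = g sinθ/(1+k) and f = kMa = kMg sinθ/(1+k).
f = 0.4 × 1.54 × 9.8 × sin17.8° / 1.4 ≈ 1.32 N.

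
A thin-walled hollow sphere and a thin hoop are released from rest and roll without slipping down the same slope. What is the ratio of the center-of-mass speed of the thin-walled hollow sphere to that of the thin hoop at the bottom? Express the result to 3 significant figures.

v_ratio ≈ 1.10

Each satisfies Mgh = ½(1+k)Mv² with k = I/(MR²), so v ∝ 1/√(1+k).
For the thin-walled hollow sphere k = 2/3; for the thin hoop k = 1.
v₁/v₂ = √((1+k₂)/(1+k₁)) = √(2/1.667) ≈ 1.10.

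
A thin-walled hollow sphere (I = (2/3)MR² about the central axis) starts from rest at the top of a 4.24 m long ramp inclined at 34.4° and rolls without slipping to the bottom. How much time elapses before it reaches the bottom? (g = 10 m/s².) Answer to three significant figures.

t ≈ 1.58 s

The moment of inertia is (2/3)MR², giving k ≡ I/(MR²) = 2/3.
Translational: Mg sinθ − f = Ma. Rotational about the CM: fR = Iα = kMRa, so f = kMa.
Hence a = g sinθ/(1+k) = 10×sin34.4°/1.667 = 3.39 m/s².
Starting from rest, L = ½at², so t = √(2L/a) = √(2×4.24/3.39) ≈ 1.58 s.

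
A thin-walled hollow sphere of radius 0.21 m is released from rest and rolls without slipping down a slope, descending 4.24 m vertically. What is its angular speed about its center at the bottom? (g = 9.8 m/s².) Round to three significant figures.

ω ≈ 33.6 rad/s

For this body I = (2/3)MR², i.e. k = I/(MR²) = 2/3.
Since it rolls without slipping, ω = v/R and KE = ½Mv² + ½Iω² = ½(1+k)Mv² = (5/6)Mv².
Energy conservation Mgh = ½(1+k)Mv² gives v = √(2gh/(1+k)) = √(2 × 9.8 × 4.24 / 1.667) = 7.061 m/s.
Then ω = v/R = 7.061 / 0.21 ≈ 33.6 rad/s.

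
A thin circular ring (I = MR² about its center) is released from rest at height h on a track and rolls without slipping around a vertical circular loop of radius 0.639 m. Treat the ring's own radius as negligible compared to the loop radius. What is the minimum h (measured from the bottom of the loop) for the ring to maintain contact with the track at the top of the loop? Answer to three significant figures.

With I = MR², the ratio k = I/(MR²) is 1.
At the top, contact is just lost when gravity alone supplies the centripetal force: Mg = Mv_top²/r, i.e. v_top² = gr.
With ω = v/R, the kinetic energy at speed v is ½(1+k)Mv² = Mv².
Energy conservation from release (height h) to the top (height 2r): Mgh = Mg(2r) + M·gr.
Thus h_min = 2r + (1+k)r/2 = r(2 + 2/2) = 0.639 × 3 ≈ 1.92 m.

h_min ≈ 1.92 m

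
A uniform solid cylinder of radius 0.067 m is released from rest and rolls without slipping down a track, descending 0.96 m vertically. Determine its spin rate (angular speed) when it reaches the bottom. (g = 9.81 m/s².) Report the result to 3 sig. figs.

Here I = (1/2)MR², so the shape factor k = I/(MR²) = 0.5.
The rolling condition ω = v/R makes the rotational term ½I(v/R)² = ½kMv², so KE_total = ½(1+k)Mv² = (3/4)Mv².
Energy conservation Mgh = ½(1+k)Mv² gives v = √(2gh/(1+k)) = √(2 × 9.81 × 0.96 / 1.5) = 3.544 m/s.
Then ω = v/R = 3.544 / 0.067 ≈ 52.9 rad/s.

ω ≈ 52.9 rad/s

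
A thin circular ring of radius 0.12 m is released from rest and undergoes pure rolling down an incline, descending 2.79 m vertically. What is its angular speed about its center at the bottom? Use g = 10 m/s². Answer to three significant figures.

ω ≈ 44.0 rad/s

With I = MR², the ratio k = I/(MR²) is 1.
The rolling condition ω = v/R makes the rotational term ½I(v/R)² = ½kMv², so KE_total = ½(1+k)Mv² = Mv².
Energy conservation Mgh = ½(1+k)Mv² gives v = √(2gh/(1+k)) = √(2 × 10 × 2.79 / 2) = 5.282 m/s.
Then ω = v/R = 5.282 / 0.12 ≈ 44.0 rad/s.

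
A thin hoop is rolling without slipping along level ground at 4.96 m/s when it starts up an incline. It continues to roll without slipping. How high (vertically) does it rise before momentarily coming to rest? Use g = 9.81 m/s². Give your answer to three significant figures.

For this body I = MR², i.e. k = I/(MR²) = 1.
The rolling condition ω = v/R makes the rotational term ½I(v/R)² = ½kMv², so KE_total = ½(1+k)Mv² = Mv².
All of this converts to potential energy at the highest point: Mv₀² = Mgh.
Thus h = (1+k)v₀²/(2g) = 2 × 4.96² / (2 × 9.81) ≈ 2.51 m.

h ≈ 2.51 m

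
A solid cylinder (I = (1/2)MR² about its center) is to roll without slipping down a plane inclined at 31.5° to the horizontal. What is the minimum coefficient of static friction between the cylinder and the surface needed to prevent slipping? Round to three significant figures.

With I = (1/2)MR², the ratio k = I/(MR²) is 0.5.
Translational: Mg sinθ − f = Ma. Rotational about the CM: fR = Iα = kMRa, so f = kMa.
These give a = g sinθ/(1+k) and the required friction f = kMg sinθ/(1+k).
The normal force is N = Mg cosθ, so μ_min = f/N = k tanθ/(1+k).
μ_min = 0.5 × tan31.5° / 1.5 ≈ 0.204.

μ_min ≈ 0.204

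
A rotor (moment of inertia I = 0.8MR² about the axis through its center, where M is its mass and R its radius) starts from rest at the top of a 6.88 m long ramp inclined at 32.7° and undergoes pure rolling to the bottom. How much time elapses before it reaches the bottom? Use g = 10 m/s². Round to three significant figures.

t ≈ 2.14 s

For this body I = 0.8MR², i.e. k = I/(MR²) = 0.8.
Along the incline Mg sinθ − f = Ma, and torque about the center fR = Iα = kMR²(a/R) gives f = kMa.
Hence a = g sinθ/(1+k) = 10×sin32.7°/1.8 = 3.001 m/s².
With constant a from rest, t = √(2L/a) = √(2·6.88/3.001) ≈ 2.14 s.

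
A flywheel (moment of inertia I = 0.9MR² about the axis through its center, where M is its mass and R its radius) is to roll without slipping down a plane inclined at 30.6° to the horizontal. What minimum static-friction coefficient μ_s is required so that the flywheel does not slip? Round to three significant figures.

For this body I = 0.9MR², i.e. k = I/(MR²) = 0.9.
Newton's second law down the slope: Mg sinθ − f = Ma. The torque equation fR = Iα (with α = a/R) gives f = kMa.
These give a = g sinθ/(1+k) and the required friction f = kMg sinθ/(1+k).
The normal force is N = Mg cosθ, so μ_min = f/N = k tanθ/(1+k).
μ_min = 0.9 × tan30.6° / 1.9 ≈ 0.280.

μ_min ≈ 0.280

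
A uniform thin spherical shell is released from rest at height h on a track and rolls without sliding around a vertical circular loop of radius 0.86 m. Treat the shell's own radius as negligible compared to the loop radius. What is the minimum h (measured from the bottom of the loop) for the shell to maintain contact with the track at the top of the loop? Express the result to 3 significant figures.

Here I = (2/3)MR², so the shape factor k = I/(MR²) = 2/3.
At the top of the loop, the minimum-contact condition is Mg = Mv_top²/r, so v_top² = gr.
With ω = v/R, the kinetic energy at speed v is ½(1+k)Mv² = (5/6)Mv².
Energy conservation from release (height h) to the top (height 2r): Mgh = Mg(2r) + (5/6)M·gr.
Thus h_min = 2r + (1+k)r/2 = r(2 + 1.667/2) = 0.86 × 2.833 ≈ 2.44 m.

h_min ≈ 2.44 m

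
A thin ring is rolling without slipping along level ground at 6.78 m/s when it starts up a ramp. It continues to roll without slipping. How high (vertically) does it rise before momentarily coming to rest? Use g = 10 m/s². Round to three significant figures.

h ≈ 4.60 m

The moment of inertia is MR², giving k ≡ I/(MR²) = 1.
Pure rolling means v = ωR; then KE = ½Mv² + ½I(v/R)² = ½(1+k)Mv² = Mv².
At the top the kinetic energy is zero, so Mv₀² = Mgh.
Thus h = (1+k)v₀²/(2g) = 2 × 6.78² / (2 × 10) ≈ 4.60 m.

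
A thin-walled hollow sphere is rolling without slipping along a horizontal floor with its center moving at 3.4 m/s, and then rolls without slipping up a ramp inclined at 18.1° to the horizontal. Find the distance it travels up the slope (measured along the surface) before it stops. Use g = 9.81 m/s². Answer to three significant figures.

The moment of inertia is (2/3)MR², giving k ≡ I/(MR²) = 2/3.
The rolling condition ω = v/R makes the rotational term ½I(v/R)² = ½kMv², so KE_total = ½(1+k)Mv² = (5/6)Mv².
Setting this equal to Mgh gives the vertical rise h = (1+k)v₀²/(2g) = 1.667×3.4²/(2×9.81) = 0.982 m.
The distance along the slope is d = h/sinθ = 0.982/sin18.1° ≈ 3.16 m.

d ≈ 3.16 m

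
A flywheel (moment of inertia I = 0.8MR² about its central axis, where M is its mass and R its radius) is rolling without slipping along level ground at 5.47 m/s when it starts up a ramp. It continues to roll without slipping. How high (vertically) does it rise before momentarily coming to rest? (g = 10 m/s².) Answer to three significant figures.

h ≈ 2.69 m

For this body I = 0.8MR², i.e. k = I/(MR²) = 0.8.
Rolling without slipping gives ω = v/R, so the total kinetic energy is ½Mv² + ½Iω² = ½(1+k)Mv² = (9/10)Mv².
All of this converts to potential energy at the highest point: (9/10)Mv₀² = Mgh.
Thus h = (1+k)v₀²/(2g) = 1.8 × 5.47² / (2 × 10) ≈ 2.69 m.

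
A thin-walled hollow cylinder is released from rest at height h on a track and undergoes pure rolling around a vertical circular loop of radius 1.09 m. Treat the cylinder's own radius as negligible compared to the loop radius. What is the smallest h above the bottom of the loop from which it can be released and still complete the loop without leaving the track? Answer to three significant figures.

h_min ≈ 3.27 m

Here I = MR², so the shape factor k = I/(MR²) = 1.
At the top of the loop, the minimum-contact condition is Mg = Mv_top²/r, so v_top² = gr.
With ω = v/R, the kinetic energy at speed v is ½(1+k)Mv² = Mv².
Energy conservation from release (height h) to the top (height 2r): Mgh = Mg(2r) + M·gr.
Thus h_min = 2r + (1+k)r/2 = r(2 + 2/2) = 1.09 × 3 ≈ 3.27 m.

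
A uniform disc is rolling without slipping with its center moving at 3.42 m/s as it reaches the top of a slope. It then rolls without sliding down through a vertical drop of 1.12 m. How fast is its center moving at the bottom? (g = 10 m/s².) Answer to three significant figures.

v ≈ 5.16 m/s

The moment of inertia is (1/2)MR², giving k ≡ I/(MR²) = 0.5.
Pure rolling means v = ωR; then KE = ½Mv² + ½I(v/R)² = ½(1+k)Mv² = (3/4)Mv².
Energy conservation: (3/4)Mv₀² + Mgh = (3/4)Mv², so v² = v₀² + 2gh/(1+k).
v = √(3.42² + 2×10×1.12/1.5) = √26.63 ≈ 5.16 m/s.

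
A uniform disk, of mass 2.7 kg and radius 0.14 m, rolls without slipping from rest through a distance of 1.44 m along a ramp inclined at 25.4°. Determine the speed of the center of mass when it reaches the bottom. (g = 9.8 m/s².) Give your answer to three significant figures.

With I = (1/2)MR², the ratio k = I/(MR²) is 0.5.
Since it rolls without slipping, ω = v/R and KE = ½Mv² + ½Iω² = ½(1+k)Mv² = (3/4)Mv².
The vertical drop is h = L sinθ = 1.44 × sin25.4° = 0.6177 m.
Setting Mgh = (3/4)Mv² gives v = √(2gh/(1+k)) = √(2·9.8·0.6177/1.5) ≈ 2.84 m/s.

v ≈ 2.84 m/s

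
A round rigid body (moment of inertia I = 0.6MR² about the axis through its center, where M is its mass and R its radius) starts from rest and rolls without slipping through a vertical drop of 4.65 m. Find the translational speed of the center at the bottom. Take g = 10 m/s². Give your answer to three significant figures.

v ≈ 7.62 m/s

Here I = 0.6MR², so the shape factor k = I/(MR²) = 0.6.
Since it rolls without slipping, ω = v/R and KE = ½Mv² + ½Iω² = ½(1+k)Mv² = (4/5)Mv².
Energy conservation: Mgh = (4/5)Mv², so v = √(2gh/(1+k)) = √(2 × 10 × 4.65 / 1.6) ≈ 7.62 m/s.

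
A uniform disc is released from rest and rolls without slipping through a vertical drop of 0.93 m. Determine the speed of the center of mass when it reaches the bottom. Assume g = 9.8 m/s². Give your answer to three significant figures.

v ≈ 3.49 m/s

With I = (1/2)MR², the ratio k = I/(MR²) is 0.5.
Since it rolls without slipping, ω = v/R and KE = ½Mv² + ½Iω² = ½(1+k)Mv² = (3/4)Mv².
Energy conservation: Mgh = (3/4)Mv², so v = √(2gh/(1+k)) = √(2 × 9.8 × 0.93 / 1.5) ≈ 3.49 m/s.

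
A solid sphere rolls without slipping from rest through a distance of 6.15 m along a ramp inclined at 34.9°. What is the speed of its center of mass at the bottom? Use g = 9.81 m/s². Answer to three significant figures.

v ≈ 7.02 m/s

The moment of inertia is (2/5)MR², giving k ≡ I/(MR²) = 0.4.
Rolling without slipping gives ω = v/R, so the total kinetic energy is ½Mv² + ½Iω² = ½(1+k)Mv² = (7/10)Mv².
The vertical drop is h = L sinθ = 6.15 × sin34.9° = 3.519 m.
Energy conservation: Mgh = (7/10)Mv², so v = √(2gh/(1+k)) = √(2 × 9.81 × 3.519 / 1.4) ≈ 7.02 m/s.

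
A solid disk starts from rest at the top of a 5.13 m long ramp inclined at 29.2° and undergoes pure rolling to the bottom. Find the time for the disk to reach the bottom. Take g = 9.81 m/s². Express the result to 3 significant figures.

The moment of inertia is (1/2)MR², giving k ≡ I/(MR²) = 0.5.
Translational: Mg sinθ − f = Ma. Rotational about the CM: fR = Iα = kMRa, so f = kMa.
Hence a = g sinθ/(1+k) = 9.81×sin29.2°/1.5 = 3.191 m/s².
With constant a from rest, t = √(2L/a) = √(2·5.13/3.191) ≈ 1.79 s.

t ≈ 1.79 s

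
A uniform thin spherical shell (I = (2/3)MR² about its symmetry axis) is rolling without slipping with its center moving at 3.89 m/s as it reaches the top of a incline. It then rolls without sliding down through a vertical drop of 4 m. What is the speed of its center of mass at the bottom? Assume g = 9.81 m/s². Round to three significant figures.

The moment of inertia is (2/3)MR², giving k ≡ I/(MR²) = 2/3.
Rolling without slipping gives ω = v/R, so the total kinetic energy is ½Mv² + ½Iω² = ½(1+k)Mv² = (5/6)Mv².
Energy conservation: (5/6)Mv₀² + Mgh = (5/6)Mv², so v² = v₀² + 2gh/(1+k).
v = √(3.89² + 2×9.81×4/1.667) = √62.22 ≈ 7.89 m/s.

v ≈ 7.89 m/s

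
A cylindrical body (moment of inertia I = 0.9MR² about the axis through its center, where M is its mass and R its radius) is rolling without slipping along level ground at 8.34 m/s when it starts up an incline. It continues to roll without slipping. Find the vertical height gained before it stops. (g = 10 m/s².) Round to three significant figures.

h ≈ 6.61 m

For this body I = 0.9MR², i.e. k = I/(MR²) = 0.9.
Since it rolls without slipping, ω = v/R and KE = ½Mv² + ½Iω² = ½(1+k)Mv² = (19/20)Mv².
At the top the kinetic energy is zero, so (19/20)Mv₀² = Mgh.
Thus h = (1+k)v₀²/(2g) = 1.9 × 8.34² / (2 × 10) ≈ 6.61 m.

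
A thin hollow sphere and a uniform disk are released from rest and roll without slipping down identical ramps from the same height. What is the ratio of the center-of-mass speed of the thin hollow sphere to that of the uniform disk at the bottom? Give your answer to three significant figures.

v_ratio ≈ 0.949

Each satisfies Mgh = ½(1+k)Mv² with k = I/(MR²), so v ∝ 1/√(1+k).
For the thin hollow sphere k = 2/3; for the uniform disk k = 0.5.
v₁/v₂ = √((1+k₂)/(1+k₁)) = √(1.5/1.667) ≈ 0.949.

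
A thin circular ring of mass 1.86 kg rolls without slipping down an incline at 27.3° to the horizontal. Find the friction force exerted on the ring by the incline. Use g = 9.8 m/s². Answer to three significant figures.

The moment of inertia is MR², giving k ≡ I/(MR²) = 1.
Translational: Mg sinθ − f = Ma. Rotational about the CM: fR = Iα = kMRa, so f = kMa.
Combining, a = g sinθ/(1+k) and f = kMa = kMg sinθ/(1+k).
f = 1 × 1.86 × 9.8 × sin27.3° / 2 ≈ 4.18 N.

f ≈ 4.18 N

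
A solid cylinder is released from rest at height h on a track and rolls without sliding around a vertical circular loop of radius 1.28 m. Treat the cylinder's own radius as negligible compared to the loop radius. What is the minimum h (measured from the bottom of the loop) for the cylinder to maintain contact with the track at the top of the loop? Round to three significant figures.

h_min ≈ 3.52 m

Here I = (1/2)MR², so the shape factor k = I/(MR²) = 0.5.
At the top of the loop, the minimum-contact condition is Mg = Mv_top²/r, so v_top² = gr.
With ω = v/R, the kinetic energy at speed v is ½(1+k)Mv² = (3/4)Mv².
Energy conservation from release (height h) to the top (height 2r): Mgh = Mg(2r) + (3/4)M·gr.
Thus h_min = 2r + (1+k)r/2 = r(2 + 1.5/2) = 1.28 × 2.75 ≈ 3.52 m.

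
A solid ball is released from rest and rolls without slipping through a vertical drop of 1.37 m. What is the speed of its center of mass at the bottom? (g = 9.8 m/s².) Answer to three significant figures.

For this body I = (2/5)MR², i.e. k = I/(MR²) = 0.4.
Since it rolls without slipping, ω = v/R and KE = ½Mv² + ½Iω² = ½(1+k)Mv² = (7/10)Mv².
Setting Mgh = (7/10)Mv² gives v = √(2gh/(1+k)) = √(2·9.8·1.37/1.4) ≈ 4.38 m/s.

v ≈ 4.38 m/s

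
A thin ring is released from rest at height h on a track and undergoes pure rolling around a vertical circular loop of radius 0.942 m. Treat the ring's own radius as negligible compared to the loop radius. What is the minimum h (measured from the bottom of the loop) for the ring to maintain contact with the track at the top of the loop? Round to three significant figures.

Here I = MR², so the shape factor k = I/(MR²) = 1.
At the top, contact is just lost when gravity alone supplies the centripetal force: Mg = Mv_top²/r, i.e. v_top² = gr.
With ω = v/R, the kinetic energy at speed v is ½(1+k)Mv² = Mv².
Energy conservation from release (height h) to the top (height 2r): Mgh = Mg(2r) + M·gr.
Thus h_min = 2r + (1+k)r/2 = r(2 + 2/2) = 0.942 × 3 ≈ 2.83 m.

h_min ≈ 2.83 m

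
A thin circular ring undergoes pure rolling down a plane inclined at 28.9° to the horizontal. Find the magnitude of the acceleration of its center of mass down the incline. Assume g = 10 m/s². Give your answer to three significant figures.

a ≈ 2.42 m/s²

For this body I = MR², i.e. k = I/(MR²) = 1.
Translational: Mg sinθ − f = Ma. Rotational about the CM: fR = Iα = kMRa, so f = kMa.
Eliminating f: Mg sinθ = (1+k)Ma, so a = g sinθ/(1+k) = 10 × sin28.9° / 2 ≈ 2.42 m/s².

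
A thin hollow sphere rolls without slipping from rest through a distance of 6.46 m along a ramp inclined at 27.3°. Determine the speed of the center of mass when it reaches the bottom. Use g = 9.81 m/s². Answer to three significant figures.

For this body I = (2/3)MR², i.e. k = I/(MR²) = 2/3.
The rolling condition ω = v/R makes the rotational term ½I(v/R)² = ½kMv², so KE_total = ½(1+k)Mv² = (5/6)Mv².
The vertical drop is h = L sinθ = 6.46 × sin27.3° = 2.963 m.
Energy conservation: Mgh = (5/6)Mv², so v = √(2gh/(1+k)) = √(2 × 9.81 × 2.963 / 1.667) ≈ 5.91 m/s.

v ≈ 5.91 m/s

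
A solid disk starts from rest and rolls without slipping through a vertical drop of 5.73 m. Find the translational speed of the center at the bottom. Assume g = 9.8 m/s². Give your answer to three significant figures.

For this body I = (1/2)MR², i.e. k = I/(MR²) = 0.5.
Rolling without slipping gives ω = v/R, so the total kinetic energy is ½Mv² + ½Iω² = ½(1+k)Mv² = (3/4)Mv².
Energy conservation: Mgh = (3/4)Mv², so v = √(2gh/(1+k)) = √(2 × 9.8 × 5.73 / 1.5) ≈ 8.65 m/s.

v ≈ 8.65 m/s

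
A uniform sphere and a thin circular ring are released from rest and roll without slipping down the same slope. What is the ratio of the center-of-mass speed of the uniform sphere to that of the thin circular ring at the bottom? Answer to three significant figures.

Each satisfies Mgh = ½(1+k)Mv² with k = I/(MR²), so v ∝ 1/√(1+k).
For the uniform sphere k = 0.4; for the thin circular ring k = 1.
v₁/v₂ = √((1+k₂)/(1+k₁)) = √(2/1.4) ≈ 1.20.

v_ratio ≈ 1.20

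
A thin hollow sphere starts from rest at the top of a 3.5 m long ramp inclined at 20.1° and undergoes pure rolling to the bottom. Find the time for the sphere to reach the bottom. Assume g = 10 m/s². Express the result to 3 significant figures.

t ≈ 1.84 s

With I = (2/3)MR², the ratio k = I/(MR²) is 2/3.
Translational: Mg sinθ − f = Ma. Rotational about the CM: fR = Iα = kMRa, so f = kMa.
Hence a = g sinθ/(1+k) = 10×sin20.1°/1.667 = 2.062 m/s².
Starting from rest, L = ½at², so t = √(2L/a) = √(2×3.5/2.062) ≈ 1.84 s.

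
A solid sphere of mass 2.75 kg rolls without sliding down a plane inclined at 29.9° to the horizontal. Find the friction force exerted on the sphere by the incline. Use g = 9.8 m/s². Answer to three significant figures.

f ≈ 3.84 N

The moment of inertia is (2/5)MR², giving k ≡ I/(MR²) = 0.4.
Along the incline Mg sinθ − f = Ma, and torque about the center fR = Iα = kMR²(a/R) gives f = kMa.
Combining, a = g sinθ/(1+k) and f = kMa = kMg sinθ/(1+k).
f = 0.4 × 2.75 × 9.8 × sin29.9° / 1.4 ≈ 3.84 N.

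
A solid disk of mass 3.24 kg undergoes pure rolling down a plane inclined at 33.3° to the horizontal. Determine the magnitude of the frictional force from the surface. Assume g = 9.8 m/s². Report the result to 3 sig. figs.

Here I = (1/2)MR², so the shape factor k = I/(MR²) = 0.5.
Along the incline Mg sinθ − f = Ma, and torque about the center fR = Iα = kMR²(a/R) gives f = kMa.
Combining, a = g sinθ/(1+k) and f = kMa = kMg sinθ/(1+k).
f = 0.5 × 3.24 × 9.8 × sin33.3° / 1.5 ≈ 5.81 N.

f ≈ 5.81 N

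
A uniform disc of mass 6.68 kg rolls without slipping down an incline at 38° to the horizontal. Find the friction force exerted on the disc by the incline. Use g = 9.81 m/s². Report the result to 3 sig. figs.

For this body I = (1/2)MR², i.e. k = I/(MR²) = 0.5.
Newton's second law down the slope: Mg sinθ − f = Ma. The torque equation fR = Iα (with α = a/R) gives f = kMa.
Combining, a = g sinθ/(1+k) and f = kMa = kMg sinθ/(1+k).
f = 0.5 × 6.68 × 9.81 × sin38° / 1.5 ≈ 13.4 N.

f ≈ 13.4 N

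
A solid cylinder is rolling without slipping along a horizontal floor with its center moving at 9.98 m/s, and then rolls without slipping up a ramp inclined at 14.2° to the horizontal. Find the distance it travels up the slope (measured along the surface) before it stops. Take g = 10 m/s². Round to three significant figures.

The moment of inertia is (1/2)MR², giving k ≡ I/(MR²) = 0.5.
Pure rolling means v = ωR; then KE = ½Mv² + ½I(v/R)² = ½(1+k)Mv² = (3/4)Mv².
Setting this equal to Mgh gives the vertical rise h = (1+k)v₀²/(2g) = 1.5×9.98²/(2×10) = 7.47 m.
The distance along the slope is d = h/sinθ = 7.47/sin14.2° ≈ 30.5 m.

d ≈ 30.5 m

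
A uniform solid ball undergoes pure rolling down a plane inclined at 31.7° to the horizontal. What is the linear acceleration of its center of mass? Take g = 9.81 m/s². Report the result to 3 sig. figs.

a ≈ 3.68 m/s²

Here I = (2/5)MR², so the shape factor k = I/(MR²) = 0.4.
Along the incline Mg sinθ − f = Ma, and torque about the center fR = Iα = kMR²(a/R) gives f = kMa.
Eliminating f: Mg sinθ = (1+k)Ma, so a = g sinθ/(1+k) = 9.81 × sin31.7° / 1.4 ≈ 3.68 m/s².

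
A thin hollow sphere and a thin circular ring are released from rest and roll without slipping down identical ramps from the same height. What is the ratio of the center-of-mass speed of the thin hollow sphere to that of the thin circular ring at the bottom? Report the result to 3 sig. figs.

v_ratio ≈ 1.10

Each satisfies Mgh = ½(1+k)Mv² with k = I/(MR²), so v ∝ 1/√(1+k).
For the thin hollow sphere k = 2/3; for the thin circular ring k = 1.
v₁/v₂ = √((1+k₂)/(1+k₁)) = √(2/1.667) ≈ 1.10.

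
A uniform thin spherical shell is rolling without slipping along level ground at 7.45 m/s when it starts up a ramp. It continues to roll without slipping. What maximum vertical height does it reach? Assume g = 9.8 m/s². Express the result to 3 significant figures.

h ≈ 4.72 m

With I = (2/3)MR², the ratio k = I/(MR²) is 2/3.
The rolling condition ω = v/R makes the rotational term ½I(v/R)² = ½kMv², so KE_total = ½(1+k)Mv² = (5/6)Mv².
All of this converts to potential energy at the highest point: (5/6)Mv₀² = Mgh.
Thus h = (1+k)v₀²/(2g) = 1.667 × 7.45² / (2 × 9.8) ≈ 4.72 m.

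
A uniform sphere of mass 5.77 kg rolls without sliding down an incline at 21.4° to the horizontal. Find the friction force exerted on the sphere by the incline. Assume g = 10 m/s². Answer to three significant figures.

f ≈ 6.02 N

For this body I = (2/5)MR², i.e. k = I/(MR²) = 0.4.
Translational: Mg sinθ − f = Ma. Rotational about the CM: fR = Iα = kMRa, so f = kMa.
Combining, a = g sinθ/(1+k) and f = kMa = kMg sinθ/(1+k).
f = 0.4 × 5.77 × 10 × sin21.4° / 1.4 ≈ 6.02 N.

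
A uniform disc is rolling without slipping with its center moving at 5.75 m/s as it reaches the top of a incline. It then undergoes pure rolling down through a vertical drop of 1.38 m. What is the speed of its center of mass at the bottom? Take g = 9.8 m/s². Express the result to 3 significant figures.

v ≈ 7.15 m/s

Here I = (1/2)MR², so the shape factor k = I/(MR²) = 0.5.
Pure rolling means v = ωR; then KE = ½Mv² + ½I(v/R)² = ½(1+k)Mv² = (3/4)Mv².
Conserving energy between top and bottom: (3/4)Mv² = (3/4)Mv₀² + Mgh, hence v² = v₀² + 2gh/(1+k).
v = √(5.75² + 2×9.8×1.38/1.5) = √51.09 ≈ 7.15 m/s.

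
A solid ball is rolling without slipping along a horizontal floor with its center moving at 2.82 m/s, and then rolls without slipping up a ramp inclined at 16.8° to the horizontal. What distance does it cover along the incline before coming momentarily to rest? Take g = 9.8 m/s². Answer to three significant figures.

d ≈ 1.97 m

For this body I = (2/5)MR², i.e. k = I/(MR²) = 0.4.
Since it rolls without slipping, ω = v/R and KE = ½Mv² + ½Iω² = ½(1+k)Mv² = (7/10)Mv².
Setting this equal to Mgh gives the vertical rise h = (1+k)v₀²/(2g) = 1.4×2.82²/(2×9.8) = 0.568 m.
Along the incline, d = h/sinθ = 0.568/sin16.8° ≈ 1.97 m.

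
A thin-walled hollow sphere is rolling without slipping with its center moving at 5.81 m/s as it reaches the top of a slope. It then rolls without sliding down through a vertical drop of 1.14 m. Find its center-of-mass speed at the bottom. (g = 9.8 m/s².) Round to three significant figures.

With I = (2/3)MR², the ratio k = I/(MR²) is 2/3.
Since it rolls without slipping, ω = v/R and KE = ½Mv² + ½Iω² = ½(1+k)Mv² = (5/6)Mv².
Conserving energy between top and bottom: (5/6)Mv² = (5/6)Mv₀² + Mgh, hence v² = v₀² + 2gh/(1+k).
v = √(5.81² + 2×9.8×1.14/1.667) = √47.16 ≈ 6.87 m/s.

v ≈ 6.87 m/s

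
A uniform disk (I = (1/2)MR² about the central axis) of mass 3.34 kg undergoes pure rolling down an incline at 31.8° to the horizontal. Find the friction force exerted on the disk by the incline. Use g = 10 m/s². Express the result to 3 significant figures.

For this body I = (1/2)MR², i.e. k = I/(MR²) = 0.5.
Along the incline Mg sinθ − f = Ma, and torque about the center fR = Iα = kMR²(a/R) gives f = kMa.
Combining, a = g sinθ/(1+k) and f = kMa = kMg sinθ/(1+k).
f = 0.5 × 3.34 × 10 × sin31.8° / 1.5 ≈ 5.87 N.

f ≈ 5.87 N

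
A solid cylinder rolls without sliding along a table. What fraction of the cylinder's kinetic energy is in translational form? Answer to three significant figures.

fraction ≈ 0.667

For this body I = (1/2)MR², i.e. k = I/(MR²) = 0.5.
Since ω = v/R, the translational part is ½Mv² and the rotational part is ½I(v/R)² = ½kMv²; the total is ½(1+k)Mv².
The translational fraction is therefore 1/(1+k) = 1/1.5 ≈ 0.667.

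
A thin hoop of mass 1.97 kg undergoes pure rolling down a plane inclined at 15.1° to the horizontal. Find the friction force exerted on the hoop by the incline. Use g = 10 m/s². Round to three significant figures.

f ≈ 2.57 N

With I = MR², the ratio k = I/(MR²) is 1.
Along the incline Mg sinθ − f = Ma, and torque about the center fR = Iα = kMR²(a/R) gives f = kMa.
Combining, a = g sinθ/(1+k) and f = kMa = kMg sinθ/(1+k).
f = 1 × 1.97 × 10 × sin15.1° / 2 ≈ 2.57 N.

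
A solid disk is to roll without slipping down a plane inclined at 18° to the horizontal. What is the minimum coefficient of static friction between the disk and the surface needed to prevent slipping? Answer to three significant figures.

Here I = (1/2)MR², so the shape factor k = I/(MR²) = 0.5.
Newton's second law down the slope: Mg sinθ − f = Ma. The torque equation fR = Iα (with α = a/R) gives f = kMa.
These give a = g sinθ/(1+k) and the required friction f = kMg sinθ/(1+k).
The normal force is N = Mg cosθ, so μ_min = f/N = k tanθ/(1+k).
μ_min = 0.5 × tan18° / 1.5 ≈ 0.108.

μ_min ≈ 0.108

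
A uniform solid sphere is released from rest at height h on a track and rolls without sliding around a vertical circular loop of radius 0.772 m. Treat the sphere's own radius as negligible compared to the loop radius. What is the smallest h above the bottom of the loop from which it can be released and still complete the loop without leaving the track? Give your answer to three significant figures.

h_min ≈ 2.08 m

With I = (2/5)MR², the ratio k = I/(MR²) is 0.4.
At the top, contact is just lost when gravity alone supplies the centripetal force: Mg = Mv_top²/r, i.e. v_top² = gr.
With ω = v/R, the kinetic energy at speed v is ½(1+k)Mv² = (7/10)Mv².
Energy conservation from release (height h) to the top (height 2r): Mgh = Mg(2r) + (7/10)M·gr.
Thus h_min = 2r + (1+k)r/2 = r(2 + 1.4/2) = 0.772 × 2.7 ≈ 2.08 m.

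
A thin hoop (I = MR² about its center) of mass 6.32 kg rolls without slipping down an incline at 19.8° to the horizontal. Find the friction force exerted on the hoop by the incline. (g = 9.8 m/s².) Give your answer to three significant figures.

f ≈ 10.5 N

For this body I = MR², i.e. k = I/(MR²) = 1.
Translational: Mg sinθ − f = Ma. Rotational about the CM: fR = Iα = kMRa, so f = kMa.
Combining, a = g sinθ/(1+k) and f = kMa = kMg sinθ/(1+k).
f = 1 × 6.32 × 9.8 × sin19.8° / 2 ≈ 10.5 N.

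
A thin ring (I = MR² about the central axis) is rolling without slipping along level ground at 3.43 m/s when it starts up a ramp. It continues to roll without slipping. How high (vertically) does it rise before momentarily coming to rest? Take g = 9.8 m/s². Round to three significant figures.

h ≈ 1.20 m

With I = MR², the ratio k = I/(MR²) is 1.
Since it rolls without slipping, ω = v/R and KE = ½Mv² + ½Iω² = ½(1+k)Mv² = Mv².
At the top the kinetic energy is zero, so Mv₀² = Mgh.
Thus h = (1+k)v₀²/(2g) = 2 × 3.43² / (2 × 9.8) ≈ 1.20 m.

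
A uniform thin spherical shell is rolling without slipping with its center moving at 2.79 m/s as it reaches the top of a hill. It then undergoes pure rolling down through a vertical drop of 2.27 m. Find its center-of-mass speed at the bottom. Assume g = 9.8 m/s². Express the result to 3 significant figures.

The moment of inertia is (2/3)MR², giving k ≡ I/(MR²) = 2/3.
Since it rolls without slipping, ω = v/R and KE = ½Mv² + ½Iω² = ½(1+k)Mv² = (5/6)Mv².
Energy conservation: (5/6)Mv₀² + Mgh = (5/6)Mv², so v² = v₀² + 2gh/(1+k).
v = √(2.79² + 2×9.8×2.27/1.667) = √34.48 ≈ 5.87 m/s.

v ≈ 5.87 m/s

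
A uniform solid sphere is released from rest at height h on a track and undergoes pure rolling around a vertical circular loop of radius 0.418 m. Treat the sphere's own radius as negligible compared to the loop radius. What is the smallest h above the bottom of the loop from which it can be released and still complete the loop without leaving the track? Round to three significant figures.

h_min ≈ 1.13 m

Here I = (2/5)MR², so the shape factor k = I/(MR²) = 0.4.
At the top, contact is just lost when gravity alone supplies the centripetal force: Mg = Mv_top²/r, i.e. v_top² = gr.
With ω = v/R, the kinetic energy at speed v is ½(1+k)Mv² = (7/10)Mv².
Energy conservation from release (height h) to the top (height 2r): Mgh = Mg(2r) + (7/10)M·gr.
Thus h_min = 2r + (1+k)r/2 = r(2 + 1.4/2) = 0.418 × 2.7 ≈ 1.13 m.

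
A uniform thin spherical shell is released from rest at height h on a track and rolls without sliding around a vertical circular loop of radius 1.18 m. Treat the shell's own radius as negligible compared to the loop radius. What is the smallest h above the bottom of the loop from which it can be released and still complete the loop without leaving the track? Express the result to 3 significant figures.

Here I = (2/3)MR², so the shape factor k = I/(MR²) = 2/3.
At the top of the loop, the minimum-contact condition is Mg = Mv_top²/r, so v_top² = gr.
With ω = v/R, the kinetic energy at speed v is ½(1+k)Mv² = (5/6)Mv².
Energy conservation from release (height h) to the top (height 2r): Mgh = Mg(2r) + (5/6)M·gr.
Thus h_min = 2r + (1+k)r/2 = r(2 + 1.667/2) = 1.18 × 2.833 ≈ 3.34 m.

h_min ≈ 3.34 m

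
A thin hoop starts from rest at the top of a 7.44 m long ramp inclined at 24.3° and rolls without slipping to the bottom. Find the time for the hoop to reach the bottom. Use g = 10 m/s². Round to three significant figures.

For this body I = MR², i.e. k = I/(MR²) = 1.
Translational: Mg sinθ − f = Ma. Rotational about the CM: fR = Iα = kMRa, so f = kMa.
Hence a = g sinθ/(1+k) = 10×sin24.3°/2 = 2.058 m/s².
With constant a from rest, t = √(2L/a) = √(2·7.44/2.058) ≈ 2.69 s.

t ≈ 2.69 s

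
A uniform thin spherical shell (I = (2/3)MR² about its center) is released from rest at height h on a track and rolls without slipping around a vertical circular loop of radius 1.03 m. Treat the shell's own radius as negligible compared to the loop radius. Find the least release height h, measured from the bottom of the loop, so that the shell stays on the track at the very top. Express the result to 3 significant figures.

Here I = (2/3)MR², so the shape factor k = I/(MR²) = 2/3.
At the top of the loop, the minimum-contact condition is Mg = Mv_top²/r, so v_top² = gr.
With ω = v/R, the kinetic energy at speed v is ½(1+k)Mv² = (5/6)Mv².
Energy conservation from release (height h) to the top (height 2r): Mgh = Mg(2r) + (5/6)M·gr.
Thus h_min = 2r + (1+k)r/2 = r(2 + 1.667/2) = 1.03 × 2.833 ≈ 2.92 m.

h_min ≈ 2.92 m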